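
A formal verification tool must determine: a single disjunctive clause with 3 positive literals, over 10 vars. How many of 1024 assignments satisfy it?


Step 1: Total=2^10=1024
Step 2: Unsat when all 3 false: 2^7=128
Step 3: Sat=1024-128=896

896


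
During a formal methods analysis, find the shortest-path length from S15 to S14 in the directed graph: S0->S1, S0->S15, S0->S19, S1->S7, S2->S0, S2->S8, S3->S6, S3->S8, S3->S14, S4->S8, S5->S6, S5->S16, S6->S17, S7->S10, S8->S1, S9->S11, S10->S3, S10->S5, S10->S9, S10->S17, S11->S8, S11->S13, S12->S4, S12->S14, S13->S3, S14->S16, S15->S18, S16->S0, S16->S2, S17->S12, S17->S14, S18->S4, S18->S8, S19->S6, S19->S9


BFS layer-by-layer from S15:
  dist 0: {S15}
  dist 1: {S18}
  dist 2: {S4, S8}
  dist 3: {S1}
  dist 4: {S7}
  dist 5: {S10}
  dist 6: {S3, S5, S9, S17}
  dist 7: {S6, S11, S12, S14, S16}
  -> S14 reached at distance 7
Shortest path length = 7

7


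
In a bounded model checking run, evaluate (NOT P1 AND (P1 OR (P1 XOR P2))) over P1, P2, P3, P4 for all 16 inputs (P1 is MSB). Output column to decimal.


Formula: (NOT P1 AND (P1 OR (P1 XOR P2))) over P1, P2, P3, P4 (16 rows)
Evaluate each row (bits = P1,P2,P3,P4, MSB first):
  row 0 [0000]: (NOT 0 AND (0 OR (0 XOR 0))) -> 0
  row 1 [0001]: (NOT 0 AND (0 OR (0 XOR 0))) -> 0
  row 2 [0010]: (NOT 0 AND (0 OR (0 XOR 0))) -> 0
  row 3 [0011]: (NOT 0 AND (0 OR (0 XOR 0))) -> 0
  row 4 [0100]: (NOT 0 AND (0 OR (0 XOR 1))) -> 1
  row 5 [0101]: (NOT 0 AND (0 OR (0 XOR 1))) -> 1
  row 6 [0110]: (NOT 0 AND (0 OR (0 XOR 1))) -> 1
  row 7 [0111]: (NOT 0 AND (0 OR (0 XOR 1))) -> 1
  row 8 [1000]: (NOT 1 AND (1 OR (1 XOR 0))) -> 0
  row 9 [1001]: (NOT 1 AND (1 OR (1 XOR 0))) -> 0
  row 10 [1010]: (NOT 1 AND (1 OR (1 XOR 0))) -> 0
  row 11 [1011]: (NOT 1 AND (1 OR (1 XOR 0))) -> 0
  row 12 [1100]: (NOT 1 AND (1 OR (1 XOR 1))) -> 0
  row 13 [1101]: (NOT 1 AND (1 OR (1 XOR 1))) -> 0
  row 14 [1110]: (NOT 1 AND (1 OR (1 XOR 1))) -> 0
  row 15 [1111]: (NOT 1 AND (1 OR (1 XOR 1))) -> 0
Full result column, 4 rows per line (P1,P2 fixed per line; P3,P4 runs 00..11 left to right):
  rows 0-3 [P1,P2=00]: 0000  = hex 0
  rows 4-7 [P1,P2=01]: 1111  = hex F
  rows 8-11 [P1,P2=10]: 0000  = hex 0
  rows 12-15 [P1,P2=11]: 0000  = hex 0
Output column (row 0 .. row 15) = 0000111100000000
Output column grouped in 4s = 0000 1111 0000 0000 = 0x0F00
Convert to decimal digit by digit (value = value*16 + digit):
  0 -> 0
  0*16 + 15 (F) = 15
  15*16 + 0 = 240
  240*16 + 0 = 3840
Decimal = 3840

3840


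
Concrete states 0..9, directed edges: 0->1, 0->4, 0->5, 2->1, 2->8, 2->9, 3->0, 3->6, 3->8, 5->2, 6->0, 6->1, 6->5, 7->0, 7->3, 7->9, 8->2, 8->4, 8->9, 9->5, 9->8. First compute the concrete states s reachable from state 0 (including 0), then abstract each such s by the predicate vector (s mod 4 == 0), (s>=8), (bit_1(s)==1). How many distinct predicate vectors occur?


BFS from 0:
Concrete reachable: {0, 1, 2, 4, 5, 8, 9}
Abstract via predicates (s mod 4 == 0), (s>=8), (bit_1(s)==1):
  (0,0,0) <- {1, 5}
  (0,0,1) <- {2}
  (0,1,0) <- {9}
  (1,0,0) <- {0, 4}
  (1,1,0) <- {8}
Distinct abstract states = 5

5


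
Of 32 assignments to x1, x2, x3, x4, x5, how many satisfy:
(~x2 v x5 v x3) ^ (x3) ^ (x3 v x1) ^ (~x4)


CNF with 4 clauses over 5 vars (32 assignments).
An assignment satisfies CNF iff every clause has >=1 true literal.
Check each row (bits = x1,x2,x3,x4,x5; clause T/F shown):
  row 0 [00000]: clauses=TFFT -> 0
  row 1 [00001]: clauses=TFFT -> 0
  row 2 [00010]: clauses=TFFF -> 0
  row 3 [00011]: clauses=TFFF -> 0
  row 4 [00100]: clauses=TTTT -> 1
  row 5 [00101]: clauses=TTTT -> 1
  row 6 [00110]: clauses=TTTF -> 0
  row 7 [00111]: clauses=TTTF -> 0
  row 8 [01000]: clauses=FFFT -> 0
  row 9 [01001]: clauses=TFFT -> 0
  row 10 [01010]: clauses=FFFF -> 0
  row 11 [01011]: clauses=TFFF -> 0
  row 12 [01100]: clauses=TTTT -> 1
  row 13 [01101]: clauses=TTTT -> 1
  row 14 [01110]: clauses=TTTF -> 0
  row 15 [01111]: clauses=TTTF -> 0
  row 16 [10000]: clauses=TFTT -> 0
  row 17 [10001]: clauses=TFTT -> 0
  row 18 [10010]: clauses=TFTF -> 0
  row 19 [10011]: clauses=TFTF -> 0
  row 20 [10100]: clauses=TTTT -> 1
  row 21 [10101]: clauses=TTTT -> 1
  row 22 [10110]: clauses=TTTF -> 0
  row 23 [10111]: clauses=TTTF -> 0
  row 24 [11000]: clauses=FFTT -> 0
  row 25 [11001]: clauses=TFTT -> 0
  row 26 [11010]: clauses=FFTF -> 0
  row 27 [11011]: clauses=TFTF -> 0
  row 28 [11100]: clauses=TTTT -> 1
  row 29 [11101]: clauses=TTTT -> 1
  row 30 [11110]: clauses=TTTF -> 0
  row 31 [11111]: clauses=TTTF -> 0
Full result column, 8 rows per line (x1,x2 fixed per line; x3,x4,x5 runs 000..111 left to right):
  rows 0-7 [x1,x2=00]: 00001100  (ones: 2)
  rows 8-15 [x1,x2=01]: 00001100  (ones: 2)
  rows 16-23 [x1,x2=10]: 00001100  (ones: 2)
  rows 24-31 [x1,x2=11]: 00001100  (ones: 2)
Satisfying assignments = 2+2+2+2 = 8

8


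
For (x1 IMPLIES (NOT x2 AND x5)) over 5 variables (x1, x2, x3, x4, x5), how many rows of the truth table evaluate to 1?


Formula: (x1 IMPLIES (NOT x2 AND x5)) over 5 vars (32 rows)
Evaluate each row (x1, x2, x3, x4, x5 as bits, MSB first):
  row 0 [00000]: (0 IMPLIES (NOT 0 AND 0)) -> 1
  row 1 [00001]: (0 IMPLIES (NOT 0 AND 1)) -> 1
  row 2 [00010]: (0 IMPLIES (NOT 0 AND 0)) -> 1
  row 3 [00011]: (0 IMPLIES (NOT 0 AND 1)) -> 1
  row 4 [00100]: (0 IMPLIES (NOT 0 AND 0)) -> 1
  row 5 [00101]: (0 IMPLIES (NOT 0 AND 1)) -> 1
  row 6 [00110]: (0 IMPLIES (NOT 0 AND 0)) -> 1
  row 7 [00111]: (0 IMPLIES (NOT 0 AND 1)) -> 1
  row 8 [01000]: (0 IMPLIES (NOT 1 AND 0)) -> 1
  row 9 [01001]: (0 IMPLIES (NOT 1 AND 1)) -> 1
  row 10 [01010]: (0 IMPLIES (NOT 1 AND 0)) -> 1
  row 11 [01011]: (0 IMPLIES (NOT 1 AND 1)) -> 1
  row 12 [01100]: (0 IMPLIES (NOT 1 AND 0)) -> 1
  row 13 [01101]: (0 IMPLIES (NOT 1 AND 1)) -> 1
  row 14 [01110]: (0 IMPLIES (NOT 1 AND 0)) -> 1
  row 15 [01111]: (0 IMPLIES (NOT 1 AND 1)) -> 1
  row 16 [10000]: (1 IMPLIES (NOT 0 AND 0)) -> 0
  row 17 [10001]: (1 IMPLIES (NOT 0 AND 1)) -> 1
  row 18 [10010]: (1 IMPLIES (NOT 0 AND 0)) -> 0
  row 19 [10011]: (1 IMPLIES (NOT 0 AND 1)) -> 1
  row 20 [10100]: (1 IMPLIES (NOT 0 AND 0)) -> 0
  row 21 [10101]: (1 IMPLIES (NOT 0 AND 1)) -> 1
  row 22 [10110]: (1 IMPLIES (NOT 0 AND 0)) -> 0
  row 23 [10111]: (1 IMPLIES (NOT 0 AND 1)) -> 1
  row 24 [11000]: (1 IMPLIES (NOT 1 AND 0)) -> 0
  row 25 [11001]: (1 IMPLIES (NOT 1 AND 1)) -> 0
  row 26 [11010]: (1 IMPLIES (NOT 1 AND 0)) -> 0
  row 27 [11011]: (1 IMPLIES (NOT 1 AND 1)) -> 0
  row 28 [11100]: (1 IMPLIES (NOT 1 AND 0)) -> 0
  row 29 [11101]: (1 IMPLIES (NOT 1 AND 1)) -> 0
  row 30 [11110]: (1 IMPLIES (NOT 1 AND 0)) -> 0
  row 31 [11111]: (1 IMPLIES (NOT 1 AND 1)) -> 0
Full result column, 8 rows per line (x1,x2 fixed per line; x3,x4,x5 runs 000..111 left to right):
  rows 0-7 [x1,x2=00]: 11111111  (ones: 8)
  rows 8-15 [x1,x2=01]: 11111111  (ones: 8)
  rows 16-23 [x1,x2=10]: 01010101  (ones: 4)
  rows 24-31 [x1,x2=11]: 00000000  (ones: 0)
Count of 1-rows = 8+8+4+0 = 20

20


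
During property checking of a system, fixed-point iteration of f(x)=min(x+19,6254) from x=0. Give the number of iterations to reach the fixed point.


Step 1: x=0, cap=6254, increment=19
Step 2: x grows by 19 each step until capped at 6254; fixed point is x=6254
Step 3: iterations = ceil(6254/19) = 330

330


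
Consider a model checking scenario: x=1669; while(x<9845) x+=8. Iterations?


Step 1: x goes from 1669 toward 9845 by 8; the body runs while x<9845, so iterations = ceil((bound-start)/step)
Step 2: Distance=8176
Step 3: ceil(8176/8)=1022

1022


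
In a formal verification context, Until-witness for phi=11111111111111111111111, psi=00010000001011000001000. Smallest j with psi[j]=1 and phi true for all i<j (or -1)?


(phi U psi) at 0: need smallest j with psi[j]=1 and phi[i]=1 for all i in [0,j).
Scan from step 0:
  step 0: phi=1, psi=0 -> continue
  step 1: phi=1, psi=0 -> continue
  step 2: phi=1, psi=0 -> continue
  step 3: psi=1 and phi held for [0,3) -> witness found
Witness step = 3

3


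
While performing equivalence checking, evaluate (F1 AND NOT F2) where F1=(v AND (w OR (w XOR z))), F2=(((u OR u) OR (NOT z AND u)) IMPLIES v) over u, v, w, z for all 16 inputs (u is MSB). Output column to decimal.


F1 = (v AND (w OR (w XOR z)))
F2 = (((u OR u) OR (NOT z AND u)) IMPLIES v)
Counterexample to F1=>F2 is where F1=1 and F2=0.
Evaluate each row (bits = u,v,w,z, MSB first):
  row 0 [0000]: F1=0 F2=1 -> F1&~F2 -> 0
  row 1 [0001]: F1=0 F2=1 -> F1&~F2 -> 0
  row 2 [0010]: F1=0 F2=1 -> F1&~F2 -> 0
  row 3 [0011]: F1=0 F2=1 -> F1&~F2 -> 0
  row 4 [0100]: F1=0 F2=1 -> F1&~F2 -> 0
  row 5 [0101]: F1=1 F2=1 -> F1&~F2 -> 0
  row 6 [0110]: F1=1 F2=1 -> F1&~F2 -> 0
  row 7 [0111]: F1=1 F2=1 -> F1&~F2 -> 0
  row 8 [1000]: F1=0 F2=0 -> F1&~F2 -> 0
  row 9 [1001]: F1=0 F2=0 -> F1&~F2 -> 0
  row 10 [1010]: F1=0 F2=0 -> F1&~F2 -> 0
  row 11 [1011]: F1=0 F2=0 -> F1&~F2 -> 0
  row 12 [1100]: F1=0 F2=1 -> F1&~F2 -> 0
  row 13 [1101]: F1=1 F2=1 -> F1&~F2 -> 0
  row 14 [1110]: F1=1 F2=1 -> F1&~F2 -> 0
  row 15 [1111]: F1=1 F2=1 -> F1&~F2 -> 0
Full result column, 4 rows per line (u,v fixed per line; w,z runs 00..11 left to right):
  rows 0-3 [u,v=00]: 0000  = hex 0
  rows 4-7 [u,v=01]: 0000  = hex 0
  rows 8-11 [u,v=10]: 0000  = hex 0
  rows 12-15 [u,v=11]: 0000  = hex 0
Counterexample vector (row 0 .. row 15) = 0000000000000000
Output column grouped in 4s = 0000 0000 0000 0000 = 0x0000
Convert to decimal digit by digit (value = value*16 + digit):
  0 -> 0
  0*16 + 0 = 0
  0*16 + 0 = 0
  0*16 + 0 = 0
Decimal = 0

0


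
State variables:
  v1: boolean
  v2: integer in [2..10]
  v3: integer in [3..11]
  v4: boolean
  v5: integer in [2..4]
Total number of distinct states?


State space = product of domain sizes of all variables.
Domain sizes:
  v1 (boolean): 2
  v2 (integer in [2..10]): 9
  v3 (integer in [3..11]): 9
  v4 (boolean): 2
  v5 (integer in [2..4]): 3
Product = 2 * 9 * 9 * 2 * 3 = 972

972


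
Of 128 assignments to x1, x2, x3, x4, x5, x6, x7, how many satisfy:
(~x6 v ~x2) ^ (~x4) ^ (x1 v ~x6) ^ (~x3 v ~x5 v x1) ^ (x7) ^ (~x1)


CNF with 6 clauses over 7 vars (128 assignments).
An assignment satisfies CNF iff every clause has >=1 true literal.
Check each row (bits = x1,x2,x3,x4,x5,x6,x7; clause T/F shown):
  row 0 [0000000]: clauses=TTTTFT -> 0
  row 1 [0000001]: clauses=TTTTTT -> 1
  row 2 [0000010]: clauses=TTFTFT -> 0
  row 3 [0000011]: clauses=TTFTTT -> 0
  row 4 [0000100]: clauses=TTTTFT -> 0
  (every remaining row is evaluated the same way; all 128 results are listed next)
Full result column, 8 rows per line (x1,x2,x3,x4 fixed per line; x5,x6,x7 runs 000..111 left to right):
  rows 0-7 [x1,x2,x3,x4=0000]: 01000100  (ones: 2)
  rows 8-15 [x1,x2,x3,x4=0001]: 00000000  (ones: 0)
  rows 16-23 [x1,x2,x3,x4=0010]: 01000000  (ones: 1)
  rows 24-31 [x1,x2,x3,x4=0011]: 00000000  (ones: 0)
  rows 32-39 [x1,x2,x3,x4=0100]: 01000100  (ones: 2)
  rows 40-47 [x1,x2,x3,x4=0101]: 00000000  (ones: 0)
  rows 48-55 [x1,x2,x3,x4=0110]: 01000000  (ones: 1)
  rows 56-63 [x1,x2,x3,x4=0111]: 00000000  (ones: 0)
  rows 64-71 [x1,x2,x3,x4=1000]: 00000000  (ones: 0)
  rows 72-79 [x1,x2,x3,x4=1001]: 00000000  (ones: 0)
  rows 80-87 [x1,x2,x3,x4=1010]: 00000000  (ones: 0)
  rows 88-95 [x1,x2,x3,x4=1011]: 00000000  (ones: 0)
  rows 96-103 [x1,x2,x3,x4=1100]: 00000000  (ones: 0)
  rows 104-111 [x1,x2,x3,x4=1101]: 00000000  (ones: 0)
  rows 112-119 [x1,x2,x3,x4=1110]: 00000000  (ones: 0)
  rows 120-127 [x1,x2,x3,x4=1111]: 00000000  (ones: 0)
Satisfying assignments = 2+0+1+0+2+0+1+0+0+0+0+0+0+0+0+0 = 6

6


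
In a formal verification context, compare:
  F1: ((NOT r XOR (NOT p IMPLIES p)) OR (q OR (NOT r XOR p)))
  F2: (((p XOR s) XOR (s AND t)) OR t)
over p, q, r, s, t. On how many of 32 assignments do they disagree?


F1 = ((NOT r XOR (NOT p IMPLIES p)) OR (q OR (NOT r XOR p)))
F2 = (((p XOR s) XOR (s AND t)) OR t)
Evaluate both on each of 32 rows (bits = p,q,r,s,t):
  row 0 [00000]: F1=1 F2=0 (differ) -> 1
  row 1 [00001]: F1=1 F2=1 -> 0
  row 2 [00010]: F1=1 F2=1 -> 0
  row 3 [00011]: F1=1 F2=1 -> 0
  row 4 [00100]: F1=0 F2=0 -> 0
  row 5 [00101]: F1=0 F2=1 (differ) -> 1
  row 6 [00110]: F1=0 F2=1 (differ) -> 1
  row 7 [00111]: F1=0 F2=1 (differ) -> 1
  row 8 [01000]: F1=1 F2=0 (differ) -> 1
  row 9 [01001]: F1=1 F2=1 -> 0
  row 10 [01010]: F1=1 F2=1 -> 0
  row 11 [01011]: F1=1 F2=1 -> 0
  row 12 [01100]: F1=1 F2=0 (differ) -> 1
  row 13 [01101]: F1=1 F2=1 -> 0
  row 14 [01110]: F1=1 F2=1 -> 0
  row 15 [01111]: F1=1 F2=1 -> 0
  row 16 [10000]: F1=0 F2=1 (differ) -> 1
  row 17 [10001]: F1=0 F2=1 (differ) -> 1
  row 18 [10010]: F1=0 F2=0 -> 0
  row 19 [10011]: F1=0 F2=1 (differ) -> 1
  row 20 [10100]: F1=1 F2=1 -> 0
  row 21 [10101]: F1=1 F2=1 -> 0
  row 22 [10110]: F1=1 F2=0 (differ) -> 1
  row 23 [10111]: F1=1 F2=1 -> 0
  row 24 [11000]: F1=1 F2=1 -> 0
  row 25 [11001]: F1=1 F2=1 -> 0
  row 26 [11010]: F1=1 F2=0 (differ) -> 1
  row 27 [11011]: F1=1 F2=1 -> 0
  row 28 [11100]: F1=1 F2=1 -> 0
  row 29 [11101]: F1=1 F2=1 -> 0
  row 30 [11110]: F1=1 F2=0 (differ) -> 1
  row 31 [11111]: F1=1 F2=1 -> 0
Full result column, 8 rows per line (p,q fixed per line; r,s,t runs 000..111 left to right):
  rows 0-7 [p,q=00]: 10000111  (ones: 4)
  rows 8-15 [p,q=01]: 10001000  (ones: 2)
  rows 16-23 [p,q=10]: 11010010  (ones: 4)
  rows 24-31 [p,q=11]: 00100010  (ones: 2)
Disagreements = 4+2+4+2 = 12

12


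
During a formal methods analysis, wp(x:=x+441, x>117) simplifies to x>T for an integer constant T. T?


Formula: wp(x:=E, P) = P[E/x] (substitute E for x in postcondition)
Step 1: Postcondition: x>117
Step 2: Substitute x+441 for x: x+441>117
Step 3: Solve for x: x > 117-441 = -324

-324


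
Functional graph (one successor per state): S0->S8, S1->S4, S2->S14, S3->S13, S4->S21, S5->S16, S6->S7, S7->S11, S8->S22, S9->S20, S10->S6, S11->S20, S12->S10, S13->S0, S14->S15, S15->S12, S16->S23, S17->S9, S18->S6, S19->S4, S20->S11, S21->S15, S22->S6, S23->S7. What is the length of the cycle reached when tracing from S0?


Trace from S0 until a state repeats:
  S0 -> S8 -> S22 -> S6 -> S7 -> S11 -> S20 -> S11
S11 first seen at step 5, revisited at step 7.
Cycle length = 7 - 5 = 2

2


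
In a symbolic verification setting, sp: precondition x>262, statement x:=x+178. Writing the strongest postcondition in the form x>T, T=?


Formula: sp(P, x:=E) = exists old_x. (x = E[old_x/x]) AND P[old_x/x] (old_x is the value of x before the assignment; eliminate old_x by solving x = E[old_x/x] for old_x)
Step 1: Precondition P: x>262, i.e. old_x > 262
Step 2: Assignment gives x = old_x + 178, so old_x = x - 178
Step 3: Substitute into P: x - 178 > 262
Step 4: Simplify: x > 262+178 = 440

440


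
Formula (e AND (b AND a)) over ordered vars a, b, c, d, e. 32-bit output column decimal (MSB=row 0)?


Formula: (e AND (b AND a)) over a, b, c, d, e (32 rows)
Evaluate each row (bits = a,b,c,d,e, MSB first):
  row 0 [00000]: (0 AND (0 AND 0)) -> 0
  row 1 [00001]: (1 AND (0 AND 0)) -> 0
  row 2 [00010]: (0 AND (0 AND 0)) -> 0
  row 3 [00011]: (1 AND (0 AND 0)) -> 0
  row 4 [00100]: (0 AND (0 AND 0)) -> 0
  row 5 [00101]: (1 AND (0 AND 0)) -> 0
  row 6 [00110]: (0 AND (0 AND 0)) -> 0
  row 7 [00111]: (1 AND (0 AND 0)) -> 0
  row 8 [01000]: (0 AND (1 AND 0)) -> 0
  row 9 [01001]: (1 AND (1 AND 0)) -> 0
  row 10 [01010]: (0 AND (1 AND 0)) -> 0
  row 11 [01011]: (1 AND (1 AND 0)) -> 0
  row 12 [01100]: (0 AND (1 AND 0)) -> 0
  row 13 [01101]: (1 AND (1 AND 0)) -> 0
  row 14 [01110]: (0 AND (1 AND 0)) -> 0
  row 15 [01111]: (1 AND (1 AND 0)) -> 0
  row 16 [10000]: (0 AND (0 AND 1)) -> 0
  row 17 [10001]: (1 AND (0 AND 1)) -> 0
  row 18 [10010]: (0 AND (0 AND 1)) -> 0
  row 19 [10011]: (1 AND (0 AND 1)) -> 0
  row 20 [10100]: (0 AND (0 AND 1)) -> 0
  row 21 [10101]: (1 AND (0 AND 1)) -> 0
  row 22 [10110]: (0 AND (0 AND 1)) -> 0
  row 23 [10111]: (1 AND (0 AND 1)) -> 0
  row 24 [11000]: (0 AND (1 AND 1)) -> 0
  row 25 [11001]: (1 AND (1 AND 1)) -> 1
  row 26 [11010]: (0 AND (1 AND 1)) -> 0
  row 27 [11011]: (1 AND (1 AND 1)) -> 1
  row 28 [11100]: (0 AND (1 AND 1)) -> 0
  row 29 [11101]: (1 AND (1 AND 1)) -> 1
  row 30 [11110]: (0 AND (1 AND 1)) -> 0
  row 31 [11111]: (1 AND (1 AND 1)) -> 1
Full result column, 4 rows per line (a,b,c fixed per line; d,e runs 00..11 left to right):
  rows 0-3 [a,b,c=000]: 0000  = hex 0
  rows 4-7 [a,b,c=001]: 0000  = hex 0
  rows 8-11 [a,b,c=010]: 0000  = hex 0
  rows 12-15 [a,b,c=011]: 0000  = hex 0
  rows 16-19 [a,b,c=100]: 0000  = hex 0
  rows 20-23 [a,b,c=101]: 0000  = hex 0
  rows 24-27 [a,b,c=110]: 0101  = hex 5
  rows 28-31 [a,b,c=111]: 0101  = hex 5
Output column (row 0 .. row 31) = 00000000000000000000000001010101
Output column grouped in 4s = 0000 0000 0000 0000 0000 0000 0101 0101 = 0x00000055
Convert to decimal digit by digit (value = value*16 + digit):
  0 -> 0
  0*16 + 0 = 0
  0*16 + 0 = 0
  0*16 + 0 = 0
  0*16 + 0 = 0
  0*16 + 0 = 0
  0*16 + 5 = 5
  5*16 + 5 = 85
Decimal = 85

85


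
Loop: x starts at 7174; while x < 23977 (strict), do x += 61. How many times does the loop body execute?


Step 1: x goes from 7174 toward 23977 by 61; the body runs while x<23977, so iterations = ceil((bound-start)/step)
Step 2: Distance=16803
Step 3: ceil(16803/61)=276

276


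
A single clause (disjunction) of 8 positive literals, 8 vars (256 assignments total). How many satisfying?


Step 1: Total=2^8=256
Step 2: Unsat when all 8 false: 2^0=1
Step 3: Sat=256-1=255

255


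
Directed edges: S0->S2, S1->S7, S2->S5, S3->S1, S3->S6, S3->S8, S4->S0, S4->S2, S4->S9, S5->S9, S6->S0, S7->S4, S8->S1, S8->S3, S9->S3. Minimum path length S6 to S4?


BFS layer-by-layer from S6:
  dist 0: {S6}
  dist 1: {S0}
  dist 2: {S2}
  dist 3: {S5}
  dist 4: {S9}
  dist 5: {S3}
  dist 6: {S1, S8}
  dist 7: {S7}
  dist 8: {S4}
  -> S4 reached at distance 8
Shortest path length = 8

8


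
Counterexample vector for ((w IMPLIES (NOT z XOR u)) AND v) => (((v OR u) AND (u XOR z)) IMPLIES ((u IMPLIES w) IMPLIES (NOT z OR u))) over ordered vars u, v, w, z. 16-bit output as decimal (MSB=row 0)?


F1 = ((w IMPLIES (NOT z XOR u)) AND v)
F2 = (((v OR u) AND (u XOR z)) IMPLIES ((u IMPLIES w) IMPLIES (NOT z OR u)))
Counterexample to F1=>F2 is where F1=1 and F2=0.
Evaluate each row (bits = u,v,w,z, MSB first):
  row 0 [0000]: F1=0 F2=1 -> F1&~F2 -> 0
  row 1 [0001]: F1=0 F2=1 -> F1&~F2 -> 0
  row 2 [0010]: F1=0 F2=1 -> F1&~F2 -> 0
  row 3 [0011]: F1=0 F2=1 -> F1&~F2 -> 0
  row 4 [0100]: F1=1 F2=1 -> F1&~F2 -> 0
  row 5 [0101]: F1=1 F2=0 -> F1&~F2 -> 1
  row 6 [0110]: F1=1 F2=1 -> F1&~F2 -> 0
  row 7 [0111]: F1=0 F2=0 -> F1&~F2 -> 0
  row 8 [1000]: F1=0 F2=1 -> F1&~F2 -> 0
  row 9 [1001]: F1=0 F2=1 -> F1&~F2 -> 0
  row 10 [1010]: F1=0 F2=1 -> F1&~F2 -> 0
  row 11 [1011]: F1=0 F2=1 -> F1&~F2 -> 0
  row 12 [1100]: F1=1 F2=1 -> F1&~F2 -> 0
  row 13 [1101]: F1=1 F2=1 -> F1&~F2 -> 0
  row 14 [1110]: F1=0 F2=1 -> F1&~F2 -> 0
  row 15 [1111]: F1=1 F2=1 -> F1&~F2 -> 0
Full result column, 4 rows per line (u,v fixed per line; w,z runs 00..11 left to right):
  rows 0-3 [u,v=00]: 0000  = hex 0
  rows 4-7 [u,v=01]: 0100  = hex 4
  rows 8-11 [u,v=10]: 0000  = hex 0
  rows 12-15 [u,v=11]: 0000  = hex 0
Counterexample vector (row 0 .. row 15) = 0000010000000000
Output column grouped in 4s = 0000 0100 0000 0000 = 0x0400
Convert to decimal digit by digit (value = value*16 + digit):
  0 -> 0
  0*16 + 4 = 4
  4*16 + 0 = 64
  64*16 + 0 = 1024
Decimal = 1024

1024


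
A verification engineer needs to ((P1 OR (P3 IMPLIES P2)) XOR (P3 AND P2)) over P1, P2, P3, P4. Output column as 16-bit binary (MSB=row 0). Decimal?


Formula: ((P1 OR (P3 IMPLIES P2)) XOR (P3 AND P2)) over P1, P2, P3, P4 (16 rows)
Evaluate each row (bits = P1,P2,P3,P4, MSB first):
  row 0 [0000]: ((0 OR (0 IMPLIES 0)) XOR (0 AND 0)) -> 1
  row 1 [0001]: ((0 OR (0 IMPLIES 0)) XOR (0 AND 0)) -> 1
  row 2 [0010]: ((0 OR (1 IMPLIES 0)) XOR (1 AND 0)) -> 0
  row 3 [0011]: ((0 OR (1 IMPLIES 0)) XOR (1 AND 0)) -> 0
  row 4 [0100]: ((0 OR (0 IMPLIES 1)) XOR (0 AND 1)) -> 1
  row 5 [0101]: ((0 OR (0 IMPLIES 1)) XOR (0 AND 1)) -> 1
  row 6 [0110]: ((0 OR (1 IMPLIES 1)) XOR (1 AND 1)) -> 0
  row 7 [0111]: ((0 OR (1 IMPLIES 1)) XOR (1 AND 1)) -> 0
  row 8 [1000]: ((1 OR (0 IMPLIES 0)) XOR (0 AND 0)) -> 1
  row 9 [1001]: ((1 OR (0 IMPLIES 0)) XOR (0 AND 0)) -> 1
  row 10 [1010]: ((1 OR (1 IMPLIES 0)) XOR (1 AND 0)) -> 1
  row 11 [1011]: ((1 OR (1 IMPLIES 0)) XOR (1 AND 0)) -> 1
  row 12 [1100]: ((1 OR (0 IMPLIES 1)) XOR (0 AND 1)) -> 1
  row 13 [1101]: ((1 OR (0 IMPLIES 1)) XOR (0 AND 1)) -> 1
  row 14 [1110]: ((1 OR (1 IMPLIES 1)) XOR (1 AND 1)) -> 0
  row 15 [1111]: ((1 OR (1 IMPLIES 1)) XOR (1 AND 1)) -> 0
Full result column, 4 rows per line (P1,P2 fixed per line; P3,P4 runs 00..11 left to right):
  rows 0-3 [P1,P2=00]: 1100  = hex C
  rows 4-7 [P1,P2=01]: 1100  = hex C
  rows 8-11 [P1,P2=10]: 1111  = hex F
  rows 12-15 [P1,P2=11]: 1100  = hex C
Output column (row 0 .. row 15) = 1100110011111100
Output column grouped in 4s = 1100 1100 1111 1100 = 0xCCFC
Convert to decimal digit by digit (value = value*16 + digit):
  C -> 12
  12*16 + 12 (C) = 204
  204*16 + 15 (F) = 3279
  3279*16 + 12 (C) = 52476
Decimal = 52476

52476


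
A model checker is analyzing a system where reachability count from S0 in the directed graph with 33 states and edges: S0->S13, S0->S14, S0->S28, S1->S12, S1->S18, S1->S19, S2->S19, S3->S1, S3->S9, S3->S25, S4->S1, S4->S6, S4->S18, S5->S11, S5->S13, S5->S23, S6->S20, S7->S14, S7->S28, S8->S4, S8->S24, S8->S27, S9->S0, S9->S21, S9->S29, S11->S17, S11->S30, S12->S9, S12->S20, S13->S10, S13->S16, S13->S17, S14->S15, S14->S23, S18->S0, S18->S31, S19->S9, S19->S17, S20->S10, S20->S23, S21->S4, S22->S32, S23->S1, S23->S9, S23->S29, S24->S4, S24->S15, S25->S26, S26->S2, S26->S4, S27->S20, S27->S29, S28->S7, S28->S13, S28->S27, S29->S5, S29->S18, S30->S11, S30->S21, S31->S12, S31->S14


BFS from S0:
  layer 0: {S0}
  layer 1: {S13, S14, S28}
  layer 2: {S7, S10, S15, S16, S17, S23, S27}
  layer 3: {S1, S9, S20, S29}
  layer 4: {S5, S12, S18, S19, S21}
  layer 5: {S4, S11, S31}
  layer 6: {S6, S30}
Reachable set: {S0, S1, S4, S5, S6, S7, S9, S10, S11, S12, S13, S14, S15, S16, S17, S18, S19, S20, S21, S23, S27, S28, S29, S30, S31}
Count = 25

25


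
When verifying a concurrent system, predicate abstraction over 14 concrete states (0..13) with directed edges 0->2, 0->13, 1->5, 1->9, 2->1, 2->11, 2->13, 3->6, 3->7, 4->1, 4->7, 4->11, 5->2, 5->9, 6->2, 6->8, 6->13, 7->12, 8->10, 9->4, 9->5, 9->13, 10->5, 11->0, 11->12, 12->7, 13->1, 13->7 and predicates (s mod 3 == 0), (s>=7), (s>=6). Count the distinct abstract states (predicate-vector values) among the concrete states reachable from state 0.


BFS from 0:
Concrete reachable: {0, 1, 2, 4, 5, 7, 9, 11, 12, 13}
Abstract via predicates (s mod 3 == 0), (s>=7), (s>=6):
  (0,0,0) <- {1, 2, 4, 5}
  (0,1,1) <- {7, 11, 13}
  (1,0,0) <- {0}
  (1,1,1) <- {9, 12}
Distinct abstract states = 4

4


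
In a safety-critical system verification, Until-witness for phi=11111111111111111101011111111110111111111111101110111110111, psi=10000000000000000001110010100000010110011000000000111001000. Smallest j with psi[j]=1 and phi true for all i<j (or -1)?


(phi U psi) at 0: need smallest j with psi[j]=1 and phi[i]=1 for all i in [0,j).
Scan from step 0:
  step 0: psi=1 and phi held for [0,0) -> witness found
Witness step = 0

0


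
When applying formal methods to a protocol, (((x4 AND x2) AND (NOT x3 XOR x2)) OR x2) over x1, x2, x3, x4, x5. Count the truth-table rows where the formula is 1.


Formula: (((x4 AND x2) AND (NOT x3 XOR x2)) OR x2) over 5 vars (32 rows)
Evaluate each row (x1, x2, x3, x4, x5 as bits, MSB first):
  row 0 [00000]: (((0 AND 0) AND (NOT 0 XOR 0)) OR 0) -> 0
  row 1 [00001]: (((0 AND 0) AND (NOT 0 XOR 0)) OR 0) -> 0
  row 2 [00010]: (((1 AND 0) AND (NOT 0 XOR 0)) OR 0) -> 0
  row 3 [00011]: (((1 AND 0) AND (NOT 0 XOR 0)) OR 0) -> 0
  row 4 [00100]: (((0 AND 0) AND (NOT 1 XOR 0)) OR 0) -> 0
  row 5 [00101]: (((0 AND 0) AND (NOT 1 XOR 0)) OR 0) -> 0
  row 6 [00110]: (((1 AND 0) AND (NOT 1 XOR 0)) OR 0) -> 0
  row 7 [00111]: (((1 AND 0) AND (NOT 1 XOR 0)) OR 0) -> 0
  row 8 [01000]: (((0 AND 1) AND (NOT 0 XOR 1)) OR 1) -> 1
  row 9 [01001]: (((0 AND 1) AND (NOT 0 XOR 1)) OR 1) -> 1
  row 10 [01010]: (((1 AND 1) AND (NOT 0 XOR 1)) OR 1) -> 1
  row 11 [01011]: (((1 AND 1) AND (NOT 0 XOR 1)) OR 1) -> 1
  row 12 [01100]: (((0 AND 1) AND (NOT 1 XOR 1)) OR 1) -> 1
  row 13 [01101]: (((0 AND 1) AND (NOT 1 XOR 1)) OR 1) -> 1
  row 14 [01110]: (((1 AND 1) AND (NOT 1 XOR 1)) OR 1) -> 1
  row 15 [01111]: (((1 AND 1) AND (NOT 1 XOR 1)) OR 1) -> 1
  row 16 [10000]: (((0 AND 0) AND (NOT 0 XOR 0)) OR 0) -> 0
  row 17 [10001]: (((0 AND 0) AND (NOT 0 XOR 0)) OR 0) -> 0
  row 18 [10010]: (((1 AND 0) AND (NOT 0 XOR 0)) OR 0) -> 0
  row 19 [10011]: (((1 AND 0) AND (NOT 0 XOR 0)) OR 0) -> 0
  row 20 [10100]: (((0 AND 0) AND (NOT 1 XOR 0)) OR 0) -> 0
  row 21 [10101]: (((0 AND 0) AND (NOT 1 XOR 0)) OR 0) -> 0
  row 22 [10110]: (((1 AND 0) AND (NOT 1 XOR 0)) OR 0) -> 0
  row 23 [10111]: (((1 AND 0) AND (NOT 1 XOR 0)) OR 0) -> 0
  row 24 [11000]: (((0 AND 1) AND (NOT 0 XOR 1)) OR 1) -> 1
  row 25 [11001]: (((0 AND 1) AND (NOT 0 XOR 1)) OR 1) -> 1
  row 26 [11010]: (((1 AND 1) AND (NOT 0 XOR 1)) OR 1) -> 1
  row 27 [11011]: (((1 AND 1) AND (NOT 0 XOR 1)) OR 1) -> 1
  row 28 [11100]: (((0 AND 1) AND (NOT 1 XOR 1)) OR 1) -> 1
  row 29 [11101]: (((0 AND 1) AND (NOT 1 XOR 1)) OR 1) -> 1
  row 30 [11110]: (((1 AND 1) AND (NOT 1 XOR 1)) OR 1) -> 1
  row 31 [11111]: (((1 AND 1) AND (NOT 1 XOR 1)) OR 1) -> 1
Full result column, 8 rows per line (x1,x2 fixed per line; x3,x4,x5 runs 000..111 left to right):
  rows 0-7 [x1,x2=00]: 00000000  (ones: 0)
  rows 8-15 [x1,x2=01]: 11111111  (ones: 8)
  rows 16-23 [x1,x2=10]: 00000000  (ones: 0)
  rows 24-31 [x1,x2=11]: 11111111  (ones: 8)
Count of 1-rows = 0+8+0+8 = 16

16


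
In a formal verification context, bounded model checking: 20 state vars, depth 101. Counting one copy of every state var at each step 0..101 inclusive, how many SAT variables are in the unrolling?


BMC unrolls to depth k, creating one copy of each state var for steps 0..k.
Step count = 101 + 1 = 102 (steps 0 through 101)
Vars per step = 20
Total = 20 * 102 = 2040

2040


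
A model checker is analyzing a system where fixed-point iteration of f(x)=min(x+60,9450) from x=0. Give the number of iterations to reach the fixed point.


Step 1: x=0, cap=9450, increment=60
Step 2: x grows by 60 each step until capped at 9450; fixed point is x=9450
Step 3: iterations = ceil(9450/60) = 158

158


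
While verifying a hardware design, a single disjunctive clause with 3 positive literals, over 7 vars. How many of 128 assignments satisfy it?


Step 1: Total=2^7=128
Step 2: Unsat when all 3 false: 2^4=16
Step 3: Sat=128-16=112

112


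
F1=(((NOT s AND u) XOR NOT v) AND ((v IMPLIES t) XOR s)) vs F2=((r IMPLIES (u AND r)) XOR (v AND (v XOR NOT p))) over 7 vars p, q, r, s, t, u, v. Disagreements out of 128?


F1 = (((NOT s AND u) XOR NOT v) AND ((v IMPLIES t) XOR s))
F2 = ((r IMPLIES (u AND r)) XOR (v AND (v XOR NOT p)))
Evaluate both on each of 128 rows (bits = p,q,r,s,t,u,v):
  row 0 [0000000]: F1=1 F2=1 -> 0
  row 1 [0000001]: F1=0 F2=1 (differ) -> 1
  row 2 [0000010]: F1=0 F2=1 (differ) -> 1
  row 3 [0000011]: F1=0 F2=1 (differ) -> 1
  row 4 [0000100]: F1=1 F2=1 -> 0
  (every remaining row is evaluated the same way; all 128 results are listed next)
Full result column, 8 rows per line (p,q,r,s fixed per line; t,u,v runs 000..111 left to right):
  rows 0-7 [p,q,r,s=0000]: 01110110  (ones: 5)
  rows 8-15 [p,q,r,s=0001]: 11111111  (ones: 8)
  rows 16-23 [p,q,r,s=0010]: 10111010  (ones: 5)
  rows 24-31 [p,q,r,s=0011]: 00110011  (ones: 4)
  rows 32-39 [p,q,r,s=0100]: 01110110  (ones: 5)
  rows 40-47 [p,q,r,s=0101]: 11111111  (ones: 8)
  rows 48-55 [p,q,r,s=0110]: 10111010  (ones: 5)
  rows 56-63 [p,q,r,s=0111]: 00110011  (ones: 4)
  rows 64-71 [p,q,r,s=1000]: 00100011  (ones: 3)
  rows 72-79 [p,q,r,s=1001]: 10101010  (ones: 4)
  rows 80-87 [p,q,r,s=1010]: 11101111  (ones: 7)
  rows 88-95 [p,q,r,s=1011]: 01100110  (ones: 4)
  rows 96-103 [p,q,r,s=1100]: 00100011  (ones: 3)
  rows 104-111 [p,q,r,s=1101]: 10101010  (ones: 4)
  rows 112-119 [p,q,r,s=1110]: 11101111  (ones: 7)
  rows 120-127 [p,q,r,s=1111]: 01100110  (ones: 4)
Disagreements = 5+8+5+4+5+8+5+4+3+4+7+4+3+4+7+4 = 80

80


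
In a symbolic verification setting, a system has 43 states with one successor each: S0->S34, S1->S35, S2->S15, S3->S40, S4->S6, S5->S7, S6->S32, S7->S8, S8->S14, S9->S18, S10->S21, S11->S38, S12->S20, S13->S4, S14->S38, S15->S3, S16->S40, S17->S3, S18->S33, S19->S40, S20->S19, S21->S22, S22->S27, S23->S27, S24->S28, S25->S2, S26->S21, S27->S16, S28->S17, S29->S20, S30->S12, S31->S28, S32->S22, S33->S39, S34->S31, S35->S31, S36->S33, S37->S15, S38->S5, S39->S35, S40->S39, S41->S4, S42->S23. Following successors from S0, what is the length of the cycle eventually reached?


Trace from S0 until a state repeats:
  S0 -> S34 -> S31 -> S28 -> S17 -> S3 -> S40 -> S39 -> S35 -> S31
S31 first seen at step 2, revisited at step 9.
Cycle length = 9 - 2 = 7

7


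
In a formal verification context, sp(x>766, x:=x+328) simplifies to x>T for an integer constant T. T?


Formula: sp(P, x:=E) = exists old_x. (x = E[old_x/x]) AND P[old_x/x] (old_x is the value of x before the assignment; eliminate old_x by solving x = E[old_x/x] for old_x)
Step 1: Precondition P: x>766, i.e. old_x > 766
Step 2: Assignment gives x = old_x + 328, so old_x = x - 328
Step 3: Substitute into P: x - 328 > 766
Step 4: Simplify: x > 766+328 = 1094

1094


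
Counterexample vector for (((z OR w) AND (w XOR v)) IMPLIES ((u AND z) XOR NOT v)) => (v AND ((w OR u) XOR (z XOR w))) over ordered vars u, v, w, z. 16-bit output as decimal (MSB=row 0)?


F1 = (((z OR w) AND (w XOR v)) IMPLIES ((u AND z) XOR NOT v))
F2 = (v AND ((w OR u) XOR (z XOR w)))
Counterexample to F1=>F2 is where F1=1 and F2=0.
Evaluate each row (bits = u,v,w,z, MSB first):
  row 0 [0000]: F1=1 F2=0 -> F1&~F2 -> 1
  row 1 [0001]: F1=1 F2=0 -> F1&~F2 -> 1
  row 2 [0010]: F1=1 F2=0 -> F1&~F2 -> 1
  row 3 [0011]: F1=1 F2=0 -> F1&~F2 -> 1
  row 4 [0100]: F1=1 F2=0 -> F1&~F2 -> 1
  row 5 [0101]: F1=0 F2=1 -> F1&~F2 -> 0
  row 6 [0110]: F1=1 F2=0 -> F1&~F2 -> 1
  row 7 [0111]: F1=1 F2=1 -> F1&~F2 -> 0
  row 8 [1000]: F1=1 F2=0 -> F1&~F2 -> 1
  row 9 [1001]: F1=1 F2=0 -> F1&~F2 -> 1
  row 10 [1010]: F1=1 F2=0 -> F1&~F2 -> 1
  row 11 [1011]: F1=0 F2=0 -> F1&~F2 -> 0
  row 12 [1100]: F1=1 F2=1 -> F1&~F2 -> 0
  row 13 [1101]: F1=1 F2=0 -> F1&~F2 -> 1
  row 14 [1110]: F1=1 F2=0 -> F1&~F2 -> 1
  row 15 [1111]: F1=1 F2=1 -> F1&~F2 -> 0
Full result column, 4 rows per line (u,v fixed per line; w,z runs 00..11 left to right):
  rows 0-3 [u,v=00]: 1111  = hex F
  rows 4-7 [u,v=01]: 1010  = hex A
  rows 8-11 [u,v=10]: 1110  = hex E
  rows 12-15 [u,v=11]: 0110  = hex 6
Counterexample vector (row 0 .. row 15) = 1111101011100110
Output column grouped in 4s = 1111 1010 1110 0110 = 0xFAE6
Convert to decimal digit by digit (value = value*16 + digit):
  F -> 15
  15*16 + 10 (A) = 250
  250*16 + 14 (E) = 4014
  4014*16 + 6 = 64230
Decimal = 64230

64230


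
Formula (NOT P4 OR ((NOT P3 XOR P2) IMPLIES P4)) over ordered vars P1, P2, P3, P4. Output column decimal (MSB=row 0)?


Formula: (NOT P4 OR ((NOT P3 XOR P2) IMPLIES P4)) over P1, P2, P3, P4 (16 rows)
Evaluate each row (bits = P1,P2,P3,P4, MSB first):
  row 0 [0000]: (NOT 0 OR ((NOT 0 XOR 0) IMPLIES 0)) -> 1
  row 1 [0001]: (NOT 1 OR ((NOT 0 XOR 0) IMPLIES 1)) -> 1
  row 2 [0010]: (NOT 0 OR ((NOT 1 XOR 0) IMPLIES 0)) -> 1
  row 3 [0011]: (NOT 1 OR ((NOT 1 XOR 0) IMPLIES 1)) -> 1
  row 4 [0100]: (NOT 0 OR ((NOT 0 XOR 1) IMPLIES 0)) -> 1
  row 5 [0101]: (NOT 1 OR ((NOT 0 XOR 1) IMPLIES 1)) -> 1
  row 6 [0110]: (NOT 0 OR ((NOT 1 XOR 1) IMPLIES 0)) -> 1
  row 7 [0111]: (NOT 1 OR ((NOT 1 XOR 1) IMPLIES 1)) -> 1
  row 8 [1000]: (NOT 0 OR ((NOT 0 XOR 0) IMPLIES 0)) -> 1
  row 9 [1001]: (NOT 1 OR ((NOT 0 XOR 0) IMPLIES 1)) -> 1
  row 10 [1010]: (NOT 0 OR ((NOT 1 XOR 0) IMPLIES 0)) -> 1
  row 11 [1011]: (NOT 1 OR ((NOT 1 XOR 0) IMPLIES 1)) -> 1
  row 12 [1100]: (NOT 0 OR ((NOT 0 XOR 1) IMPLIES 0)) -> 1
  row 13 [1101]: (NOT 1 OR ((NOT 0 XOR 1) IMPLIES 1)) -> 1
  row 14 [1110]: (NOT 0 OR ((NOT 1 XOR 1) IMPLIES 0)) -> 1
  row 15 [1111]: (NOT 1 OR ((NOT 1 XOR 1) IMPLIES 1)) -> 1
Full result column, 4 rows per line (P1,P2 fixed per line; P3,P4 runs 00..11 left to right):
  rows 0-3 [P1,P2=00]: 1111  = hex F
  rows 4-7 [P1,P2=01]: 1111  = hex F
  rows 8-11 [P1,P2=10]: 1111  = hex F
  rows 12-15 [P1,P2=11]: 1111  = hex F
Output column (row 0 .. row 15) = 1111111111111111
Output column grouped in 4s = 1111 1111 1111 1111 = 0xFFFF
Convert to decimal digit by digit (value = value*16 + digit):
  F -> 15
  15*16 + 15 (F) = 255
  255*16 + 15 (F) = 4095
  4095*16 + 15 (F) = 65535
Decimal = 65535

65535


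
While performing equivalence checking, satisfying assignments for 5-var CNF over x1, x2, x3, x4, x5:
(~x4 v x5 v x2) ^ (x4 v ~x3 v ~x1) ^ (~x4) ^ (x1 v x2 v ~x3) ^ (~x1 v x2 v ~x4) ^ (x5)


CNF with 6 clauses over 5 vars (32 assignments).
An assignment satisfies CNF iff every clause has >=1 true literal.
Check each row (bits = x1,x2,x3,x4,x5; clause T/F shown):
  row 0 [00000]: clauses=TTTTTF -> 0
  row 1 [00001]: clauses=TTTTTT -> 1
  row 2 [00010]: clauses=FTFTTF -> 0
  row 3 [00011]: clauses=TTFTTT -> 0
  row 4 [00100]: clauses=TTTFTF -> 0
  row 5 [00101]: clauses=TTTFTT -> 0
  row 6 [00110]: clauses=FTFFTF -> 0
  row 7 [00111]: clauses=TTFFTT -> 0
  row 8 [01000]: clauses=TTTTTF -> 0
  row 9 [01001]: clauses=TTTTTT -> 1
  row 10 [01010]: clauses=TTFTTF -> 0
  row 11 [01011]: clauses=TTFTTT -> 0
  row 12 [01100]: clauses=TTTTTF -> 0
  row 13 [01101]: clauses=TTTTTT -> 1
  row 14 [01110]: clauses=TTFTTF -> 0
  row 15 [01111]: clauses=TTFTTT -> 0
  row 16 [10000]: clauses=TTTTTF -> 0
  row 17 [10001]: clauses=TTTTTT -> 1
  row 18 [10010]: clauses=FTFTFF -> 0
  row 19 [10011]: clauses=TTFTFT -> 0
  row 20 [10100]: clauses=TFTTTF -> 0
  row 21 [10101]: clauses=TFTTTT -> 0
  row 22 [10110]: clauses=FTFTFF -> 0
  row 23 [10111]: clauses=TTFTFT -> 0
  row 24 [11000]: clauses=TTTTTF -> 0
  row 25 [11001]: clauses=TTTTTT -> 1
  row 26 [11010]: clauses=TTFTTF -> 0
  row 27 [11011]: clauses=TTFTTT -> 0
  row 28 [11100]: clauses=TFTTTF -> 0
  row 29 [11101]: clauses=TFTTTT -> 0
  row 30 [11110]: clauses=TTFTTF -> 0
  row 31 [11111]: clauses=TTFTTT -> 0
Full result column, 8 rows per line (x1,x2 fixed per line; x3,x4,x5 runs 000..111 left to right):
  rows 0-7 [x1,x2=00]: 01000000  (ones: 1)
  rows 8-15 [x1,x2=01]: 01000100  (ones: 2)
  rows 16-23 [x1,x2=10]: 01000000  (ones: 1)
  rows 24-31 [x1,x2=11]: 01000000  (ones: 1)
Satisfying assignments = 1+2+1+1 = 5

5


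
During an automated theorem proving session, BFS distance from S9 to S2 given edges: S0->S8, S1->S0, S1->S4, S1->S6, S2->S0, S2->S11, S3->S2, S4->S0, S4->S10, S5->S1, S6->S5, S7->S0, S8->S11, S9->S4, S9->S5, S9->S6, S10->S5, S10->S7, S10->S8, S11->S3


BFS layer-by-layer from S9:
  dist 0: {S9}
  dist 1: {S4, S5, S6}
  dist 2: {S0, S1, S10}
  dist 3: {S7, S8}
  dist 4: {S11}
  dist 5: {S3}
  dist 6: {S2}
  -> S2 reached at distance 6
Shortest path length = 6

6


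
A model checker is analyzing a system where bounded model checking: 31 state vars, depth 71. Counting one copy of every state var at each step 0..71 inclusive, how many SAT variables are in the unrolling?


BMC unrolls to depth k, creating one copy of each state var for steps 0..k.
Step count = 71 + 1 = 72 (steps 0 through 71)
Vars per step = 31
Total = 31 * 72 = 2232

2232


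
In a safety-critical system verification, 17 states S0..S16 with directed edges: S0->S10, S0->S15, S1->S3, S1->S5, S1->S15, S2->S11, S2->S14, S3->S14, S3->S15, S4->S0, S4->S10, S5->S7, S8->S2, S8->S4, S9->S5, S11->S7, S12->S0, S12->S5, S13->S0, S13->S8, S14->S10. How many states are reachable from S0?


BFS from S0:
  layer 0: {S0}
  layer 1: {S10, S15}
Reachable set: {S0, S10, S15}
Count = 3

3


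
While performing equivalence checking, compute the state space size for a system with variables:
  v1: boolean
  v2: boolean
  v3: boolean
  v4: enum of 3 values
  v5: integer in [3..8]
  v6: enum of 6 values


State space = product of domain sizes of all variables.
Domain sizes:
  v1 (boolean): 2
  v2 (boolean): 2
  v3 (boolean): 2
  v4 (enum of 3 values): 3
  v5 (integer in [3..8]): 6
  v6 (enum of 6 values): 6
Product = 2 * 2 * 2 * 3 * 6 * 6 = 864

864


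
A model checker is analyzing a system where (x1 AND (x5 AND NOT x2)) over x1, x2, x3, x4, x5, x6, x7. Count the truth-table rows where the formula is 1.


Formula: (x1 AND (x5 AND NOT x2)) over 7 vars (128 rows)
Evaluate each row (x1, x2, x3, x4, x5, x6, x7 as bits, MSB first):
  row 0 [0000000]: (0 AND (0 AND NOT 0)) -> 0
  row 1 [0000001]: (0 AND (0 AND NOT 0)) -> 0
  row 2 [0000010]: (0 AND (0 AND NOT 0)) -> 0
  row 3 [0000011]: (0 AND (0 AND NOT 0)) -> 0
  row 4 [0000100]: (0 AND (1 AND NOT 0)) -> 0
  (every remaining row is evaluated the same way; all 128 results are listed next)
Full result column, 8 rows per line (x1,x2,x3,x4 fixed per line; x5,x6,x7 runs 000..111 left to right):
  rows 0-7 [x1,x2,x3,x4=0000]: 00000000  (ones: 0)
  rows 8-15 [x1,x2,x3,x4=0001]: 00000000  (ones: 0)
  rows 16-23 [x1,x2,x3,x4=0010]: 00000000  (ones: 0)
  rows 24-31 [x1,x2,x3,x4=0011]: 00000000  (ones: 0)
  rows 32-39 [x1,x2,x3,x4=0100]: 00000000  (ones: 0)
  rows 40-47 [x1,x2,x3,x4=0101]: 00000000  (ones: 0)
  rows 48-55 [x1,x2,x3,x4=0110]: 00000000  (ones: 0)
  rows 56-63 [x1,x2,x3,x4=0111]: 00000000  (ones: 0)
  rows 64-71 [x1,x2,x3,x4=1000]: 00001111  (ones: 4)
  rows 72-79 [x1,x2,x3,x4=1001]: 00001111  (ones: 4)
  rows 80-87 [x1,x2,x3,x4=1010]: 00001111  (ones: 4)
  rows 88-95 [x1,x2,x3,x4=1011]: 00001111  (ones: 4)
  rows 96-103 [x1,x2,x3,x4=1100]: 00000000  (ones: 0)
  rows 104-111 [x1,x2,x3,x4=1101]: 00000000  (ones: 0)
  rows 112-119 [x1,x2,x3,x4=1110]: 00000000  (ones: 0)
  rows 120-127 [x1,x2,x3,x4=1111]: 00000000  (ones: 0)
Count of 1-rows = 0+0+0+0+0+0+0+0+4+4+4+4+0+0+0+0 = 16

16


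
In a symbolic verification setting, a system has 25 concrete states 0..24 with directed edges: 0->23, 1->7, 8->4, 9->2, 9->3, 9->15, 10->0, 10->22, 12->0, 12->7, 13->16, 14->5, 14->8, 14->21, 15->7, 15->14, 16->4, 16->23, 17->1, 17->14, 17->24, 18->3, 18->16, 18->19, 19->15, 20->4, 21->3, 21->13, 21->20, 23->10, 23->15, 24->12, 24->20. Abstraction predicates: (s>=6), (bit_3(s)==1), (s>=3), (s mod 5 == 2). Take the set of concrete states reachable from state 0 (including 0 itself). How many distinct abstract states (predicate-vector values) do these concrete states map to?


BFS from 0:
Concrete reachable: {0, 3, 4, 5, 7, 8, 10, 13, 14, 15, 16, 20, 21, 22, 23}
Abstract via predicates (s>=6), (bit_3(s)==1), (s>=3), (s mod 5 == 2):
  (0,0,0,0) <- {0}
  (0,0,1,0) <- {3, 4, 5}
  (1,0,1,0) <- {16, 20, 21, 23}
  (1,0,1,1) <- {7, 22}
  (1,1,1,0) <- {8, 10, 13, 14, 15}
Distinct abstract states = 5

5


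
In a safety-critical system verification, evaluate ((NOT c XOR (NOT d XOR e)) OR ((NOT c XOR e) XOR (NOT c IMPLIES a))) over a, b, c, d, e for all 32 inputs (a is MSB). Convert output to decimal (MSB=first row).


Formula: ((NOT c XOR (NOT d XOR e)) OR ((NOT c XOR e) XOR (NOT c IMPLIES a))) over a, b, c, d, e (32 rows)
Evaluate each row (bits = a,b,c,d,e, MSB first):
  row 0 [00000]: ((NOT 0 XOR (NOT 0 XOR 0)) OR ((NOT 0 XOR 0) XOR (NOT 0 IMPLIES 0))) -> 1
  row 1 [00001]: ((NOT 0 XOR (NOT 0 XOR 1)) OR ((NOT 0 XOR 1) XOR (NOT 0 IMPLIES 0))) -> 1
  row 2 [00010]: ((NOT 0 XOR (NOT 1 XOR 0)) OR ((NOT 0 XOR 0) XOR (NOT 0 IMPLIES 0))) -> 1
  row 3 [00011]: ((NOT 0 XOR (NOT 1 XOR 1)) OR ((NOT 0 XOR 1) XOR (NOT 0 IMPLIES 0))) -> 0
  row 4 [00100]: ((NOT 1 XOR (NOT 0 XOR 0)) OR ((NOT 1 XOR 0) XOR (NOT 1 IMPLIES 0))) -> 1
  row 5 [00101]: ((NOT 1 XOR (NOT 0 XOR 1)) OR ((NOT 1 XOR 1) XOR (NOT 1 IMPLIES 0))) -> 0
  row 6 [00110]: ((NOT 1 XOR (NOT 1 XOR 0)) OR ((NOT 1 XOR 0) XOR (NOT 1 IMPLIES 0))) -> 1
  row 7 [00111]: ((NOT 1 XOR (NOT 1 XOR 1)) OR ((NOT 1 XOR 1) XOR (NOT 1 IMPLIES 0))) -> 1
  row 8 [01000]: ((NOT 0 XOR (NOT 0 XOR 0)) OR ((NOT 0 XOR 0) XOR (NOT 0 IMPLIES 0))) -> 1
  row 9 [01001]: ((NOT 0 XOR (NOT 0 XOR 1)) OR ((NOT 0 XOR 1) XOR (NOT 0 IMPLIES 0))) -> 1
  row 10 [01010]: ((NOT 0 XOR (NOT 1 XOR 0)) OR ((NOT 0 XOR 0) XOR (NOT 0 IMPLIES 0))) -> 1
  row 11 [01011]: ((NOT 0 XOR (NOT 1 XOR 1)) OR ((NOT 0 XOR 1) XOR (NOT 0 IMPLIES 0))) -> 0
  row 12 [01100]: ((NOT 1 XOR (NOT 0 XOR 0)) OR ((NOT 1 XOR 0) XOR (NOT 1 IMPLIES 0))) -> 1
  row 13 [01101]: ((NOT 1 XOR (NOT 0 XOR 1)) OR ((NOT 1 XOR 1) XOR (NOT 1 IMPLIES 0))) -> 0
  row 14 [01110]: ((NOT 1 XOR (NOT 1 XOR 0)) OR ((NOT 1 XOR 0) XOR (NOT 1 IMPLIES 0))) -> 1
  row 15 [01111]: ((NOT 1 XOR (NOT 1 XOR 1)) OR ((NOT 1 XOR 1) XOR (NOT 1 IMPLIES 0))) -> 1
  row 16 [10000]: ((NOT 0 XOR (NOT 0 XOR 0)) OR ((NOT 0 XOR 0) XOR (NOT 0 IMPLIES 1))) -> 0
  row 17 [10001]: ((NOT 0 XOR (NOT 0 XOR 1)) OR ((NOT 0 XOR 1) XOR (NOT 0 IMPLIES 1))) -> 1
  row 18 [10010]: ((NOT 0 XOR (NOT 1 XOR 0)) OR ((NOT 0 XOR 0) XOR (NOT 0 IMPLIES 1))) -> 1
  row 19 [10011]: ((NOT 0 XOR (NOT 1 XOR 1)) OR ((NOT 0 XOR 1) XOR (NOT 0 IMPLIES 1))) -> 1
  row 20 [10100]: ((NOT 1 XOR (NOT 0 XOR 0)) OR ((NOT 1 XOR 0) XOR (NOT 1 IMPLIES 1))) -> 1
  row 21 [10101]: ((NOT 1 XOR (NOT 0 XOR 1)) OR ((NOT 1 XOR 1) XOR (NOT 1 IMPLIES 1))) -> 0
  row 22 [10110]: ((NOT 1 XOR (NOT 1 XOR 0)) OR ((NOT 1 XOR 0) XOR (NOT 1 IMPLIES 1))) -> 1
  row 23 [10111]: ((NOT 1 XOR (NOT 1 XOR 1)) OR ((NOT 1 XOR 1) XOR (NOT 1 IMPLIES 1))) -> 1
  row 24 [11000]: ((NOT 0 XOR (NOT 0 XOR 0)) OR ((NOT 0 XOR 0) XOR (NOT 0 IMPLIES 1))) -> 0
  row 25 [11001]: ((NOT 0 XOR (NOT 0 XOR 1)) OR ((NOT 0 XOR 1) XOR (NOT 0 IMPLIES 1))) -> 1
  row 26 [11010]: ((NOT 0 XOR (NOT 1 XOR 0)) OR ((NOT 0 XOR 0) XOR (NOT 0 IMPLIES 1))) -> 1
  row 27 [11011]: ((NOT 0 XOR (NOT 1 XOR 1)) OR ((NOT 0 XOR 1) XOR (NOT 0 IMPLIES 1))) -> 1
  row 28 [11100]: ((NOT 1 XOR (NOT 0 XOR 0)) OR ((NOT 1 XOR 0) XOR (NOT 1 IMPLIES 1))) -> 1
  row 29 [11101]: ((NOT 1 XOR (NOT 0 XOR 1)) OR ((NOT 1 XOR 1) XOR (NOT 1 IMPLIES 1))) -> 0
  row 30 [11110]: ((NOT 1 XOR (NOT 1 XOR 0)) OR ((NOT 1 XOR 0) XOR (NOT 1 IMPLIES 1))) -> 1
  row 31 [11111]: ((NOT 1 XOR (NOT 1 XOR 1)) OR ((NOT 1 XOR 1) XOR (NOT 1 IMPLIES 1))) -> 1
Full result column, 4 rows per line (a,b,c fixed per line; d,e runs 00..11 left to right):
  rows 0-3 [a,b,c=000]: 1110  = hex E
  rows 4-7 [a,b,c=001]: 1011  = hex B
  rows 8-11 [a,b,c=010]: 1110  = hex E
  rows 12-15 [a,b,c=011]: 1011  = hex B
  rows 16-19 [a,b,c=100]: 0111  = hex 7
  rows 20-23 [a,b,c=101]: 1011  = hex B
  rows 24-27 [a,b,c=110]: 0111  = hex 7
  rows 28-31 [a,b,c=111]: 1011  = hex B
Output column (row 0 .. row 31) = 11101011111010110111101101111011
Output column grouped in 4s = 1110 1011 1110 1011 0111 1011 0111 1011 = 0xEBEB7B7B
Convert to decimal digit by digit (value = value*16 + digit):
  E -> 14
  14*16 + 11 (B) = 235
  235*16 + 14 (E) = 3774
  3774*16 + 11 (B) = 60395
  60395*16 + 7 = 966327
  966327*16 + 11 (B) = 15461243
  15461243*16 + 7 = 247379895
  247379895*16 + 11 (B) = 3958078331
Decimal = 3958078331

3958078331
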